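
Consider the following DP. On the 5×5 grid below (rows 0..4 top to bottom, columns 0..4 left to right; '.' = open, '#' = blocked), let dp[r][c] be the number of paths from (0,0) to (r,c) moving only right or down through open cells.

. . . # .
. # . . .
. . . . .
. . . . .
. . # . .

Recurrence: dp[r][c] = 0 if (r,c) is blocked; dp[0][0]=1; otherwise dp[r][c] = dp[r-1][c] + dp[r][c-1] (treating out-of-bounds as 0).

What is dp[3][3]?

7

r\c   0   1   2   3   4
  0   1   1   1   0   0
  1   1   0   1   1   1
  2   1   1   2   3   4
  3   1   2   4   7  11
  4   1   3   0   7  18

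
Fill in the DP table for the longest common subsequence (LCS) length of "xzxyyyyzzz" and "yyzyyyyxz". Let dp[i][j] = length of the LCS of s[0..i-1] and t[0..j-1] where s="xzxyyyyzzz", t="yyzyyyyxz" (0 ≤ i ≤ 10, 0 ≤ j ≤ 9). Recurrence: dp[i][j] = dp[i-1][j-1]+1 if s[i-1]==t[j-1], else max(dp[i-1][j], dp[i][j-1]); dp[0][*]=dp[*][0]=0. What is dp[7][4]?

3

   ''  y  y  z  y  y  y  y  x  z
''  0  0  0  0  0  0  0  0  0  0
 x  0  0  0  0  0  0  0  0  1  1
 z  0  0  0  1  1  1  1  1  1  2
 x  0  0  0  1  1  1  1  1  2  2
 y  0  1  1  1  2  2  2  2  2  2
 y  0  1  2  2  2  3  3  3  3  3
 y  0  1  2  2  3  3  4  4  4  4
 y  0  1  2  2  3  4  4  5  5  5
 z  0  1  2  3  3  4  4  5  5  6
 z  0  1  2  3  3  4  4  5  5  6
 z  0  1  2  3  3  4  4  5  5  6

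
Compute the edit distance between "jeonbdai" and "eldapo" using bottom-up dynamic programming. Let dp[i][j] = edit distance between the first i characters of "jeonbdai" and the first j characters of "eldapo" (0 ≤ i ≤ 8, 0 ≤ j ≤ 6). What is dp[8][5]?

   ''  e  l  d  a  p  o
''  0  1  2  3  4  5  6
 j  1  1  2  3  4  5  6
 e  2  1  2  3  4  5  6
 o  3  2  2  3  4  5  5
 n  4  3  3  3  4  5  6
 b  5  4  4  4  4  5  6
 d  6  5  5  4  5  5  6
 a  7  6  6  5  4  5  6
 i  8  7  7  6  5  5  6

5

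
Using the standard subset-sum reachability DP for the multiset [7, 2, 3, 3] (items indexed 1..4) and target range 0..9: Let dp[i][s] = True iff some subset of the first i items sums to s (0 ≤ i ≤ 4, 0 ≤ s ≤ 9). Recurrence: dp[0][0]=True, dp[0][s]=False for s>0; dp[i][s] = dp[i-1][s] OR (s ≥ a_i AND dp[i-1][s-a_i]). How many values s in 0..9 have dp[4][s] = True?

i\s   0   1   2   3   4   5   6   7   8   9
  0   T   F   F   F   F   F   F   F   F   F
  1   T   F   F   F   F   F   F   T   F   F
  2   T   F   T   F   F   F   F   T   F   T
  3   T   F   T   T   F   T   F   T   F   T
  4   T   F   T   T   F   T   T   T   T   T

8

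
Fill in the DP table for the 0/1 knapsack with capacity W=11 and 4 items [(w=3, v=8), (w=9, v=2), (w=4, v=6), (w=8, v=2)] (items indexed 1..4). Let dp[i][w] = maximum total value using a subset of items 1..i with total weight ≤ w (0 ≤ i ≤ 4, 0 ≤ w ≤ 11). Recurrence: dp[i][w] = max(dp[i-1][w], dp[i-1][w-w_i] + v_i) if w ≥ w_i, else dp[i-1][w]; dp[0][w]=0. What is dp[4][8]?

i\w   0   1   2   3   4   5   6   7   8   9  10  11
  0   0   0   0   0   0   0   0   0   0   0   0   0
  1   0   0   0   8   8   8   8   8   8   8   8   8
  2   0   0   0   8   8   8   8   8   8   8   8   8
  3   0   0   0   8   8   8   8  14  14  14  14  14
  4   0   0   0   8   8   8   8  14  14  14  14  14

14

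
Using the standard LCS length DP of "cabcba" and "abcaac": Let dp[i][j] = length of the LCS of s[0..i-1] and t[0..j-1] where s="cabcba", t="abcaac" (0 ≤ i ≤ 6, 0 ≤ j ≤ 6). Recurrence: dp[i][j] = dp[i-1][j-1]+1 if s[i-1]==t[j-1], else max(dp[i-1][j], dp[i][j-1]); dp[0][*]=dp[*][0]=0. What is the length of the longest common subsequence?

4

   ''  a  b  c  a  a  c
''  0  0  0  0  0  0  0
 c  0  0  0  1  1  1  1
 a  0  1  1  1  2  2  2
 b  0  1  2  2  2  2  2
 c  0  1  2  3  3  3  3
 b  0  1  2  3  3  3  3
 a  0  1  2  3  4  4  4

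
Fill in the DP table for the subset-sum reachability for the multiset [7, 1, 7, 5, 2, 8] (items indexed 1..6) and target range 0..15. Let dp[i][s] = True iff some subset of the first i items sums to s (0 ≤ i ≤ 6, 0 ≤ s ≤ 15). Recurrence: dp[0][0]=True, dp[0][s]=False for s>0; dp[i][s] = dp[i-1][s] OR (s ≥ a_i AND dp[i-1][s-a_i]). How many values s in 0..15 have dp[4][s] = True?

10

i\s   0   1   2   3   4   5   6   7   8   9  10  11  12  13  14  15
  0   T   F   F   F   F   F   F   F   F   F   F   F   F   F   F   F
  1   T   F   F   F   F   F   F   T   F   F   F   F   F   F   F   F
  2   T   T   F   F   F   F   F   T   T   F   F   F   F   F   F   F
  3   T   T   F   F   F   F   F   T   T   F   F   F   F   F   T   T
  4   T   T   F   F   F   T   T   T   T   F   F   F   T   T   T   T
  5   T   T   T   T   F   T   T   T   T   T   T   F   T   T   T   T
  6   T   T   T   T   F   T   T   T   T   T   T   T   T   T   T   T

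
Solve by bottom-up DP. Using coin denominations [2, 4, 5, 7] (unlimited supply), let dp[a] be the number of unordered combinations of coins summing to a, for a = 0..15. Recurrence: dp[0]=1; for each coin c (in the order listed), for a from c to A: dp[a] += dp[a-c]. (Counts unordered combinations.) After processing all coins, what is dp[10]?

after  coin     0     1     2     3     4     5     6     7     8     9    10    11    12    13    14    15
          2     1     0     1     0     1     0     1     0     1     0     1     0     1     0     1     0
          4     1     0     1     0     2     0     2     0     3     0     3     0     4     0     4     0
          5     1     0     1     0     2     1     2     1     3     2     4     2     5     3     6     4
          7     1     0     1     0     2     1     2     2     3     3     4     4     6     5     8     7

4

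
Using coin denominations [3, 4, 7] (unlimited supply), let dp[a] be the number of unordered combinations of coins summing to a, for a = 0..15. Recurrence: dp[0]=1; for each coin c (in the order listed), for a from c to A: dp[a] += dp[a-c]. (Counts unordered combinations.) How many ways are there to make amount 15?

after  coin     0     1     2     3     4     5     6     7     8     9    10    11    12    13    14    15
          3     1     0     0     1     0     0     1     0     0     1     0     0     1     0     0     1
          4     1     0     0     1     1     0     1     1     1     1     1     1     2     1     1     2
          7     1     0     0     1     1     0     1     2     1     1     2     2     2     2     3     3

3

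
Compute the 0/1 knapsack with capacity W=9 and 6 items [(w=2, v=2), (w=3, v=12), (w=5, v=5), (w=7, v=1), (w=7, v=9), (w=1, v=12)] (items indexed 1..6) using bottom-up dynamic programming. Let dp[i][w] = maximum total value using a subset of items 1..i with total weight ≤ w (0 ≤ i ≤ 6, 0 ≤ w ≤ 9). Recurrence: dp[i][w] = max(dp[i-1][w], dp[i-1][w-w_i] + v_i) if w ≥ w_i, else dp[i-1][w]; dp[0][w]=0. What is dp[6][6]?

26

i\w   0   1   2   3   4   5   6   7   8   9
  0   0   0   0   0   0   0   0   0   0   0
  1   0   0   2   2   2   2   2   2   2   2
  2   0   0   2  12  12  14  14  14  14  14
  3   0   0   2  12  12  14  14  14  17  17
  4   0   0   2  12  12  14  14  14  17  17
  5   0   0   2  12  12  14  14  14  17  17
  6   0  12  12  14  24  24  26  26  26  29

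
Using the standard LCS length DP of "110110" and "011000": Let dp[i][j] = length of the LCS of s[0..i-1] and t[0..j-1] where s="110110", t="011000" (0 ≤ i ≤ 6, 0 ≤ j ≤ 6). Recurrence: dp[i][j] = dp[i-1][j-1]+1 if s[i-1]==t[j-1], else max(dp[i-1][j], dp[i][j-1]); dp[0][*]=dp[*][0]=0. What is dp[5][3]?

   ''  0  1  1  0  0  0
''  0  0  0  0  0  0  0
 1  0  0  1  1  1  1  1
 1  0  0  1  2  2  2  2
 0  0  1  1  2  3  3  3
 1  0  1  2  2  3  3  3
 1  0  1  2  3  3  3  3
 0  0  1  2  3  4  4  4

3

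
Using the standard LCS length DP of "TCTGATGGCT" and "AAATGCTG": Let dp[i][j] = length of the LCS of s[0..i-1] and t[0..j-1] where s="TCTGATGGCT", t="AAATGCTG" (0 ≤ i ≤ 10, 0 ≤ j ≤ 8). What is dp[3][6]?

2

   ''  A  A  A  T  G  C  T  G
''  0  0  0  0  0  0  0  0  0
 T  0  0  0  0  1  1  1  1  1
 C  0  0  0  0  1  1  2  2  2
 T  0  0  0  0  1  1  2  3  3
 G  0  0  0  0  1  2  2  3  4
 A  0  1  1  1  1  2  2  3  4
 T  0  1  1  1  2  2  2  3  4
 G  0  1  1  1  2  3  3  3  4
 G  0  1  1  1  2  3  3  3  4
 C  0  1  1  1  2  3  4  4  4
 T  0  1  1  1  2  3  4  5  5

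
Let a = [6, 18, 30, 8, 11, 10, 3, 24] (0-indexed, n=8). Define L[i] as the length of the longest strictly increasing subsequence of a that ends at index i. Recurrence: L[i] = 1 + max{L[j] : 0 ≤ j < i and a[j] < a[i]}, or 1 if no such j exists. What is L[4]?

   i    0    1    2    3    4    5    6    7
a[i]    6   18   30    8   11   10    3   24
L[i]    1    2    3    2    3    3    1    4

3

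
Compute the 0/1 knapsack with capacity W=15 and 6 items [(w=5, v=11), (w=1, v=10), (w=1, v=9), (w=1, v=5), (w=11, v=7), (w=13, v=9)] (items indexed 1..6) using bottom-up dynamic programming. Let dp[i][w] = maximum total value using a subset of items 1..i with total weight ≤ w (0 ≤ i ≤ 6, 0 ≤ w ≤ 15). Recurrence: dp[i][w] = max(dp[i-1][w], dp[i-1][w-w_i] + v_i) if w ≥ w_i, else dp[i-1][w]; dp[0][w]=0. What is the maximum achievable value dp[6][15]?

35

i\w   0   1   2   3   4   5   6   7   8   9  10  11  12  13  14  15
  0   0   0   0   0   0   0   0   0   0   0   0   0   0   0   0   0
  1   0   0   0   0   0  11  11  11  11  11  11  11  11  11  11  11
  2   0  10  10  10  10  11  21  21  21  21  21  21  21  21  21  21
  3   0  10  19  19  19  19  21  30  30  30  30  30  30  30  30  30
  4   0  10  19  24  24  24  24  30  35  35  35  35  35  35  35  35
  5   0  10  19  24  24  24  24  30  35  35  35  35  35  35  35  35
  6   0  10  19  24  24  24  24  30  35  35  35  35  35  35  35  35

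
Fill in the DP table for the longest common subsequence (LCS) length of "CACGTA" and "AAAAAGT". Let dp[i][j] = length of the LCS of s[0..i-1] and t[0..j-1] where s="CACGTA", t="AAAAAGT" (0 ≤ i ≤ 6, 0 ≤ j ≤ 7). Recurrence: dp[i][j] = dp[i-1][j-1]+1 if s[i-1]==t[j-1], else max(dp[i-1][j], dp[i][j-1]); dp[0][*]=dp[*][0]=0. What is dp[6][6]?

2

   ''  A  A  A  A  A  G  T
''  0  0  0  0  0  0  0  0
 C  0  0  0  0  0  0  0  0
 A  0  1  1  1  1  1  1  1
 C  0  1  1  1  1  1  1  1
 G  0  1  1  1  1  1  2  2
 T  0  1  1  1  1  1  2  3
 A  0  1  2  2  2  2  2  3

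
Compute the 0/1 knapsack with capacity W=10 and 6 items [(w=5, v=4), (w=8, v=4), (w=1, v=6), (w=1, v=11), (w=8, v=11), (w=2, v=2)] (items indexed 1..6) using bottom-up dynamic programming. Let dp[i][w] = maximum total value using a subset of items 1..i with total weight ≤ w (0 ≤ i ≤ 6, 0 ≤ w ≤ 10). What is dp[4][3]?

17

i\w   0   1   2   3   4   5   6   7   8   9  10
  0   0   0   0   0   0   0   0   0   0   0   0
  1   0   0   0   0   0   4   4   4   4   4   4
  2   0   0   0   0   0   4   4   4   4   4   4
  3   0   6   6   6   6   6  10  10  10  10  10
  4   0  11  17  17  17  17  17  21  21  21  21
  5   0  11  17  17  17  17  17  21  21  22  28
  6   0  11  17  17  19  19  19  21  21  23  28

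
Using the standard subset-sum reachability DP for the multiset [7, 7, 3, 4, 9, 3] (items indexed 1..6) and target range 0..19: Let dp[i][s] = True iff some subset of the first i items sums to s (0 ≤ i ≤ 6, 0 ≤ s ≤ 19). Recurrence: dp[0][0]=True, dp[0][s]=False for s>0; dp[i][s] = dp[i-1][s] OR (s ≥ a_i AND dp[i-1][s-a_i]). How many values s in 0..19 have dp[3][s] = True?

i\s   0   1   2   3   4   5   6   7   8   9  10  11  12  13  14  15  16  17  18  19
  0   T   F   F   F   F   F   F   F   F   F   F   F   F   F   F   F   F   F   F   F
  1   T   F   F   F   F   F   F   T   F   F   F   F   F   F   F   F   F   F   F   F
  2   T   F   F   F   F   F   F   T   F   F   F   F   F   F   T   F   F   F   F   F
  3   T   F   F   T   F   F   F   T   F   F   T   F   F   F   T   F   F   T   F   F
  4   T   F   F   T   T   F   F   T   F   F   T   T   F   F   T   F   F   T   T   F
  5   T   F   F   T   T   F   F   T   F   T   T   T   T   T   T   F   T   T   T   T
  6   T   F   F   T   T   F   T   T   F   T   T   T   T   T   T   T   T   T   T   T

6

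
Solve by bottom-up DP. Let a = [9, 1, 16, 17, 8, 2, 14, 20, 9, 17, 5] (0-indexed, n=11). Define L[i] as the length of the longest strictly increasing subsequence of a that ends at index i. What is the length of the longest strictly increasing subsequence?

   i    0    1    2    3    4    5    6    7    8    9   10
a[i]    9    1   16   17    8    2   14   20    9   17    5
L[i]    1    1    2    3    2    2    3    4    3    4    3

4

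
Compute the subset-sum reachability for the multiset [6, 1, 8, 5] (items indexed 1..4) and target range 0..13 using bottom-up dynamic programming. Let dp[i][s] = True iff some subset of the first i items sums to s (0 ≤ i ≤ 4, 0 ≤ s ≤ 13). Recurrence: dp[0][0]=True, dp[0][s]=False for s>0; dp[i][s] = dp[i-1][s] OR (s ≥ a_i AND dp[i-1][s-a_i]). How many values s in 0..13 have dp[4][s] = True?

i\s   0   1   2   3   4   5   6   7   8   9  10  11  12  13
  0   T   F   F   F   F   F   F   F   F   F   F   F   F   F
  1   T   F   F   F   F   F   T   F   F   F   F   F   F   F
  2   T   T   F   F   F   F   T   T   F   F   F   F   F   F
  3   T   T   F   F   F   F   T   T   T   T   F   F   F   F
  4   T   T   F   F   F   T   T   T   T   T   F   T   T   T

10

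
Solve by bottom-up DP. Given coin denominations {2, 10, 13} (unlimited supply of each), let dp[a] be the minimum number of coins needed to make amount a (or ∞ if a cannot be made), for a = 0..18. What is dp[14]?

3

 a  0  1  2  3  4  5  6  7  8  9 10 11 12 13 14 15 16 17 18
dp  0  -  1  -  2  -  3  -  4  -  1  -  2  1  3  2  4  3  5
(- denotes ∞ / unreachable)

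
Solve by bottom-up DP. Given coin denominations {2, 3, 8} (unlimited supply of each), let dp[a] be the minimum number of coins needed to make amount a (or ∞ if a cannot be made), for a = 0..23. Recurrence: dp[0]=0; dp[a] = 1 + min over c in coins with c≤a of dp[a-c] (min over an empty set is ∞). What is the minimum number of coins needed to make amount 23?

5

 a  0  1  2  3  4  5  6  7  8  9 10 11 12 13 14 15 16 17 18 19 20 21 22 23
dp  0  -  1  1  2  2  2  3  1  3  2  2  3  3  3  4  2  4  3  3  4  4  4  5
(- denotes ∞ / unreachable)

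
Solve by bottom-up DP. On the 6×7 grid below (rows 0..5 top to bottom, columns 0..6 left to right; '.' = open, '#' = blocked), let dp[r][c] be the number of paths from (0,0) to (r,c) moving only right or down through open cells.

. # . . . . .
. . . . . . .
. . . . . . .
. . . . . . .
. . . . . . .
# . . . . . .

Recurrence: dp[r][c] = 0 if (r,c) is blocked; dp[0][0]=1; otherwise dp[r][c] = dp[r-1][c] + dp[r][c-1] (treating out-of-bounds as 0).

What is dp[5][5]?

125

r\c   0   1   2   3   4   5   6
  0   1   0   0   0   0   0   0
  1   1   1   1   1   1   1   1
  2   1   2   3   4   5   6   7
  3   1   3   6  10  15  21  28
  4   1   4  10  20  35  56  84
  5   0   4  14  34  69 125 209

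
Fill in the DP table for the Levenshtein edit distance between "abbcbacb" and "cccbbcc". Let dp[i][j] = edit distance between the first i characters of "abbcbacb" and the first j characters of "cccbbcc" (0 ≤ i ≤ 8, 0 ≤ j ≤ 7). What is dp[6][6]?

5

   ''  c  c  c  b  b  c  c
''  0  1  2  3  4  5  6  7
 a  1  1  2  3  4  5  6  7
 b  2  2  2  3  3  4  5  6
 b  3  3  3  3  3  3  4  5
 c  4  3  3  3  4  4  3  4
 b  5  4  4  4  3  4  4  4
 a  6  5  5  5  4  4  5  5
 c  7  6  5  5  5  5  4  5
 b  8  7  6  6  5  5  5  5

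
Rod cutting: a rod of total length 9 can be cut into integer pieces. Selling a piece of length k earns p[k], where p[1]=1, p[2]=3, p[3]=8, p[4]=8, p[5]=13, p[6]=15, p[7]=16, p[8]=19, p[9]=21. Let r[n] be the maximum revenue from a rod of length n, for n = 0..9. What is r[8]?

   n    0    1    2    3    4    5    6    7    8    9
r[n]    0    1    3    8    9   13   16   17   21   24

21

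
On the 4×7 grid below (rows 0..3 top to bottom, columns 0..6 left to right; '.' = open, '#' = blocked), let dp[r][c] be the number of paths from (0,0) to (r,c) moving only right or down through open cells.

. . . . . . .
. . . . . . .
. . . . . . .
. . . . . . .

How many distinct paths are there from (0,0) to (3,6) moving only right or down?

r\c   0   1   2   3   4   5   6
  0   1   1   1   1   1   1   1
  1   1   2   3   4   5   6   7
  2   1   3   6  10  15  21  28
  3   1   4  10  20  35  56  84

84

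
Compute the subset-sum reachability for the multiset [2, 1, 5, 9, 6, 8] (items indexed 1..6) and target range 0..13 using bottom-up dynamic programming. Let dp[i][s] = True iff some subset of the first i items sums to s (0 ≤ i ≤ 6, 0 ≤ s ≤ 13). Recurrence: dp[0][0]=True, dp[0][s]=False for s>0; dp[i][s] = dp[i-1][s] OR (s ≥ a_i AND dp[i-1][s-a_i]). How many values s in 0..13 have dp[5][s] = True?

i\s   0   1   2   3   4   5   6   7   8   9  10  11  12  13
  0   T   F   F   F   F   F   F   F   F   F   F   F   F   F
  1   T   F   T   F   F   F   F   F   F   F   F   F   F   F
  2   T   T   T   T   F   F   F   F   F   F   F   F   F   F
  3   T   T   T   T   F   T   T   T   T   F   F   F   F   F
  4   T   T   T   T   F   T   T   T   T   T   T   T   T   F
  5   T   T   T   T   F   T   T   T   T   T   T   T   T   T
  6   T   T   T   T   F   T   T   T   T   T   T   T   T   T

13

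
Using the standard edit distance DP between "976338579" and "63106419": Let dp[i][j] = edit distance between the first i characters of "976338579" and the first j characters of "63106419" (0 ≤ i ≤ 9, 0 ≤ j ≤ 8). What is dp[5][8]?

   ''  6  3  1  0  6  4  1  9
''  0  1  2  3  4  5  6  7  8
 9  1  1  2  3  4  5  6  7  7
 7  2  2  2  3  4  5  6  7  8
 6  3  2  3  3  4  4  5  6  7
 3  4  3  2  3  4  5  5  6  7
 3  5  4  3  3  4  5  6  6  7
 8  6  5  4  4  4  5  6  7  7
 5  7  6  5  5  5  5  6  7  8
 7  8  7  6  6  6  6  6  7  8
 9  9  8  7  7  7  7  7  7  7

7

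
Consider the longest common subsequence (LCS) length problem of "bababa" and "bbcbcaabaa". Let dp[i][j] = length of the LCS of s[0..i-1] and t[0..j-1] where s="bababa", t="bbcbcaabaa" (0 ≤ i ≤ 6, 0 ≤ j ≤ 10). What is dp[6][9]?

5

   ''  b  b  c  b  c  a  a  b  a  a
''  0  0  0  0  0  0  0  0  0  0  0
 b  0  1  1  1  1  1  1  1  1  1  1
 a  0  1  1  1  1  1  2  2  2  2  2
 b  0  1  2  2  2  2  2  2  3  3  3
 a  0  1  2  2  2  2  3  3  3  4  4
 b  0  1  2  2  3  3  3  3  4  4  4
 a  0  1  2  2  3  3  4  4  4  5  5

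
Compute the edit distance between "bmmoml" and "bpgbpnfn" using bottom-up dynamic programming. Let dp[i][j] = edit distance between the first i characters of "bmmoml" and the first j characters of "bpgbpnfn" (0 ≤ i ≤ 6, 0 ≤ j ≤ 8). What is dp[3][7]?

   ''  b  p  g  b  p  n  f  n
''  0  1  2  3  4  5  6  7  8
 b  1  0  1  2  3  4  5  6  7
 m  2  1  1  2  3  4  5  6  7
 m  3  2  2  2  3  4  5  6  7
 o  4  3  3  3  3  4  5  6  7
 m  5  4  4  4  4  4  5  6  7
 l  6  5  5  5  5  5  5  6  7

6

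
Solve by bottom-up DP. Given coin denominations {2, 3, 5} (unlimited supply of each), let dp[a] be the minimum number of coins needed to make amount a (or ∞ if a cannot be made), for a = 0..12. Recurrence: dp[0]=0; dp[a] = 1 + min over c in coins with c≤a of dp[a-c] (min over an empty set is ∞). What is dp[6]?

2

 a  0  1  2  3  4  5  6  7  8  9 10 11 12
dp  0  -  1  1  2  1  2  2  2  3  2  3  3
(- denotes ∞ / unreachable)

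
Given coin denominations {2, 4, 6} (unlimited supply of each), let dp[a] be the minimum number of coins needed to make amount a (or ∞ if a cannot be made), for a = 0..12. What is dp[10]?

 a  0  1  2  3  4  5  6  7  8  9 10 11 12
dp  0  -  1  -  1  -  1  -  2  -  2  -  2
(- denotes ∞ / unreachable)

2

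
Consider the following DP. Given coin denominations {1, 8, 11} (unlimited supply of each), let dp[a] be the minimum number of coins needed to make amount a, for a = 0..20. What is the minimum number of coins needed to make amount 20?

3

 a  0  1  2  3  4  5  6  7  8  9 10 11 12 13 14 15 16 17 18 19 20
dp  0  1  2  3  4  5  6  7  1  2  3  1  2  3  4  5  2  3  4  2  3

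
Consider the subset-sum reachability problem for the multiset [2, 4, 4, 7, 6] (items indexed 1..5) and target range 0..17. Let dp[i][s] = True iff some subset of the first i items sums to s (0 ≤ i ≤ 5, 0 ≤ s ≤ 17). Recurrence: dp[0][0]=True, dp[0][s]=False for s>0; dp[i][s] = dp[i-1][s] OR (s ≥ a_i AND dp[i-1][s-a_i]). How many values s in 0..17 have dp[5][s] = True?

i\s   0   1   2   3   4   5   6   7   8   9  10  11  12  13  14  15  16  17
  0   T   F   F   F   F   F   F   F   F   F   F   F   F   F   F   F   F   F
  1   T   F   T   F   F   F   F   F   F   F   F   F   F   F   F   F   F   F
  2   T   F   T   F   T   F   T   F   F   F   F   F   F   F   F   F   F   F
  3   T   F   T   F   T   F   T   F   T   F   T   F   F   F   F   F   F   F
  4   T   F   T   F   T   F   T   T   T   T   T   T   F   T   F   T   F   T
  5   T   F   T   F   T   F   T   T   T   T   T   T   T   T   T   T   T   T

15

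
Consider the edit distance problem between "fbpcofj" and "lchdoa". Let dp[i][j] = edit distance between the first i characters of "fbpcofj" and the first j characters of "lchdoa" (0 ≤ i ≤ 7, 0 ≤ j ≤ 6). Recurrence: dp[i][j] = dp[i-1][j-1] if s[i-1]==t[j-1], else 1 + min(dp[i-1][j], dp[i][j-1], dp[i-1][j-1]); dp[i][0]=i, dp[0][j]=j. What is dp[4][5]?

   ''  l  c  h  d  o  a
''  0  1  2  3  4  5  6
 f  1  1  2  3  4  5  6
 b  2  2  2  3  4  5  6
 p  3  3  3  3  4  5  6
 c  4  4  3  4  4  5  6
 o  5  5  4  4  5  4  5
 f  6  6  5  5  5  5  5
 j  7  7  6  6  6  6  6

5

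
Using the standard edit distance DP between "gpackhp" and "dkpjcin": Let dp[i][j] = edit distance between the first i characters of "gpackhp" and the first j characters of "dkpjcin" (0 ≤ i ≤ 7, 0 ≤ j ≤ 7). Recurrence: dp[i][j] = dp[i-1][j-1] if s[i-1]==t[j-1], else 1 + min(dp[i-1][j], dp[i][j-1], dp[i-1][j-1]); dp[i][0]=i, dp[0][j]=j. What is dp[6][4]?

6

   ''  d  k  p  j  c  i  n
''  0  1  2  3  4  5  6  7
 g  1  1  2  3  4  5  6  7
 p  2  2  2  2  3  4  5  6
 a  3  3  3  3  3  4  5  6
 c  4  4  4  4  4  3  4  5
 k  5  5  4  5  5  4  4  5
 h  6  6  5  5  6  5  5  5
 p  7  7  6  5  6  6  6  6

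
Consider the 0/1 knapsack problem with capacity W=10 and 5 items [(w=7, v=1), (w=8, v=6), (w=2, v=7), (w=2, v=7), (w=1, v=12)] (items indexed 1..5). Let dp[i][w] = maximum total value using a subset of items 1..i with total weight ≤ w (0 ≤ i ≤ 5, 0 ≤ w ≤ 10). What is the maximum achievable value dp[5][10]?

i\w   0   1   2   3   4   5   6   7   8   9  10
  0   0   0   0   0   0   0   0   0   0   0   0
  1   0   0   0   0   0   0   0   1   1   1   1
  2   0   0   0   0   0   0   0   1   6   6   6
  3   0   0   7   7   7   7   7   7   7   8  13
  4   0   0   7   7  14  14  14  14  14  14  14
  5   0  12  12  19  19  26  26  26  26  26  26

26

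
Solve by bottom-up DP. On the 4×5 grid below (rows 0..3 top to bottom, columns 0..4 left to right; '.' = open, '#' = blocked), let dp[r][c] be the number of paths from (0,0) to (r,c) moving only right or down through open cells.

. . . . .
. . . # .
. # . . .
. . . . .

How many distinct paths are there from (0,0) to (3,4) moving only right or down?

r\c   0   1   2   3   4
  0   1   1   1   1   1
  1   1   2   3   0   1
  2   1   0   3   3   4
  3   1   1   4   7  11

11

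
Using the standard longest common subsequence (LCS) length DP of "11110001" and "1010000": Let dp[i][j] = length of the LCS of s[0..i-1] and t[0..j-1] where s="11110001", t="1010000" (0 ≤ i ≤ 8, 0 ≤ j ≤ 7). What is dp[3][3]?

2

   ''  1  0  1  0  0  0  0
''  0  0  0  0  0  0  0  0
 1  0  1  1  1  1  1  1  1
 1  0  1  1  2  2  2  2  2
 1  0  1  1  2  2  2  2  2
 1  0  1  1  2  2  2  2  2
 0  0  1  2  2  3  3  3  3
 0  0  1  2  2  3  4  4  4
 0  0  1  2  2  3  4  5  5
 1  0  1  2  3  3  4  5  5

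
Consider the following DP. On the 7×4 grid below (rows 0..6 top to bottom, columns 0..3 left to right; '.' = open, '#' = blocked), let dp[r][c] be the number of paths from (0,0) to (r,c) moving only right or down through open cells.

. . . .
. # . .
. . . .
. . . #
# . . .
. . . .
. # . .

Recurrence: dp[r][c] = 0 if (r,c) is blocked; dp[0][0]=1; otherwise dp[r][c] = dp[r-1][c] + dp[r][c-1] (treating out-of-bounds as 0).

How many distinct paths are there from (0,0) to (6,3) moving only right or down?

r\c   0   1   2   3
  0   1   1   1   1
  1   1   0   1   2
  2   1   1   2   4
  3   1   2   4   0
  4   0   2   6   6
  5   0   2   8  14
  6   0   0   8  22

22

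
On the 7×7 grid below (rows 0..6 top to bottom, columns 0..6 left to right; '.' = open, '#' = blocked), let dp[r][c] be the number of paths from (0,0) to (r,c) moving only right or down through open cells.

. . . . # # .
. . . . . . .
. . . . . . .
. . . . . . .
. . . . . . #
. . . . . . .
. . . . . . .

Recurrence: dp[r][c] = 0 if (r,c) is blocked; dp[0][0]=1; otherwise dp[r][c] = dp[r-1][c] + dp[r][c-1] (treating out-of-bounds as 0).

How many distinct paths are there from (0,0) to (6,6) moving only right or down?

701

r\c   0   1   2   3   4   5   6
  0   1   1   1   1   0   0   0
  1   1   2   3   4   4   4   4
  2   1   3   6  10  14  18  22
  3   1   4  10  20  34  52  74
  4   1   5  15  35  69 121   0
  5   1   6  21  56 125 246 246
  6   1   7  28  84 209 455 701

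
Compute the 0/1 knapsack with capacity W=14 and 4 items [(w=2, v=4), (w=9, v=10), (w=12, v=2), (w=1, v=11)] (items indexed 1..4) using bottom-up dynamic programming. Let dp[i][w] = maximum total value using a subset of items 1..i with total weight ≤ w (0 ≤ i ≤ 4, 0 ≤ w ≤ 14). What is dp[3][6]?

4

i\w   0   1   2   3   4   5   6   7   8   9  10  11  12  13  14
  0   0   0   0   0   0   0   0   0   0   0   0   0   0   0   0
  1   0   0   4   4   4   4   4   4   4   4   4   4   4   4   4
  2   0   0   4   4   4   4   4   4   4  10  10  14  14  14  14
  3   0   0   4   4   4   4   4   4   4  10  10  14  14  14  14
  4   0  11  11  15  15  15  15  15  15  15  21  21  25  25  25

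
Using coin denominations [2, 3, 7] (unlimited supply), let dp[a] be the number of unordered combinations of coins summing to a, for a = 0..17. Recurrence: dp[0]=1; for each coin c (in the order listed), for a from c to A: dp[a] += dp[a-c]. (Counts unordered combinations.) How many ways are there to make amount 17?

6

after  coin     0     1     2     3     4     5     6     7     8     9    10    11    12    13    14    15    16    17
          2     1     0     1     0     1     0     1     0     1     0     1     0     1     0     1     0     1     0
          3     1     0     1     1     1     1     2     1     2     2     2     2     3     2     3     3     3     3
          7     1     0     1     1     1     1     2     2     2     3     3     3     4     4     5     5     6     6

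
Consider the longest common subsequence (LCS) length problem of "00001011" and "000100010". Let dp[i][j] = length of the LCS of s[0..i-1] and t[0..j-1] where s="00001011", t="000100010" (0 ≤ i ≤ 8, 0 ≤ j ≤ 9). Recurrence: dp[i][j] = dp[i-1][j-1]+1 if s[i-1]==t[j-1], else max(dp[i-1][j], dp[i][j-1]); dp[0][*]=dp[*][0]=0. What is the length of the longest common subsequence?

   ''  0  0  0  1  0  0  0  1  0
''  0  0  0  0  0  0  0  0  0  0
 0  0  1  1  1  1  1  1  1  1  1
 0  0  1  2  2  2  2  2  2  2  2
 0  0  1  2  3  3  3  3  3  3  3
 0  0  1  2  3  3  4  4  4  4  4
 1  0  1  2  3  4  4  4  4  5  5
 0  0  1  2  3  4  5  5  5  5  6
 1  0  1  2  3  4  5  5  5  6  6
 1  0  1  2  3  4  5  5  5  6  6

6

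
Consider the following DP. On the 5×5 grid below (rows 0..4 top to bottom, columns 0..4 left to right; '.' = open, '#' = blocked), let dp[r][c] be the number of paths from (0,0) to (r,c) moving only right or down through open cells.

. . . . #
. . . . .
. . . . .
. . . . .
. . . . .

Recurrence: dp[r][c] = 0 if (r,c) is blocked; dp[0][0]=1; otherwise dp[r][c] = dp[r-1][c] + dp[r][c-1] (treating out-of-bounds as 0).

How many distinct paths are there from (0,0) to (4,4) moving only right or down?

69

r\c   0   1   2   3   4
  0   1   1   1   1   0
  1   1   2   3   4   4
  2   1   3   6  10  14
  3   1   4  10  20  34
  4   1   5  15  35  69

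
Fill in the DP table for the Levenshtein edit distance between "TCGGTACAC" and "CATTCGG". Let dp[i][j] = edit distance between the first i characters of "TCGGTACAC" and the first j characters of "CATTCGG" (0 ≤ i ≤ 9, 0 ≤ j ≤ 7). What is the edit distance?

   ''  C  A  T  T  C  G  G
''  0  1  2  3  4  5  6  7
 T  1  1  2  2  3  4  5  6
 C  2  1  2  3  3  3  4  5
 G  3  2  2  3  4  4  3  4
 G  4  3  3  3  4  5  4  3
 T  5  4  4  3  3  4  5  4
 A  6  5  4  4  4  4  5  5
 C  7  6  5  5  5  4  5  6
 A  8  7  6  6  6  5  5  6
 C  9  8  7  7  7  6  6  6

6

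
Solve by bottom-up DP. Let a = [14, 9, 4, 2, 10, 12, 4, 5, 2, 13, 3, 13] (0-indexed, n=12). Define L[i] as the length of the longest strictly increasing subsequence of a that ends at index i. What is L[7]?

   i    0    1    2    3    4    5    6    7    8    9   10   11
a[i]   14    9    4    2   10   12    4    5    2   13    3   13
L[i]    1    1    1    1    2    3    2    3    1    4    2    4

3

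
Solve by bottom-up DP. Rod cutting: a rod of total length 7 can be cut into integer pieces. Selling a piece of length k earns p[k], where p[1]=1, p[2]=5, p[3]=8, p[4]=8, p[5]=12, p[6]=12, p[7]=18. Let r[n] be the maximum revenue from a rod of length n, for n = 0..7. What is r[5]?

13

   n    0    1    2    3    4    5    6    7
r[n]    0    1    5    8   10   13   16   18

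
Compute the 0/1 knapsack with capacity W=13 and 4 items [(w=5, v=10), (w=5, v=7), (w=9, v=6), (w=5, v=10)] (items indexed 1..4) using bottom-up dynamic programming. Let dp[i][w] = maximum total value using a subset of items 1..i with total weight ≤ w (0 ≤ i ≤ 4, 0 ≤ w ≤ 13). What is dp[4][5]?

10

i\w   0   1   2   3   4   5   6   7   8   9  10  11  12  13
  0   0   0   0   0   0   0   0   0   0   0   0   0   0   0
  1   0   0   0   0   0  10  10  10  10  10  10  10  10  10
  2   0   0   0   0   0  10  10  10  10  10  17  17  17  17
  3   0   0   0   0   0  10  10  10  10  10  17  17  17  17
  4   0   0   0   0   0  10  10  10  10  10  20  20  20  20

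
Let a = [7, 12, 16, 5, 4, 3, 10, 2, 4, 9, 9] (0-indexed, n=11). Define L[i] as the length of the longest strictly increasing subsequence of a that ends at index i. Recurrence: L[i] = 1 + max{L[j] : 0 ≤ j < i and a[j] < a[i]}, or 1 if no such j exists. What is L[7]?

1

   i    0    1    2    3    4    5    6    7    8    9   10
a[i]    7   12   16    5    4    3   10    2    4    9    9
L[i]    1    2    3    1    1    1    2    1    2    3    3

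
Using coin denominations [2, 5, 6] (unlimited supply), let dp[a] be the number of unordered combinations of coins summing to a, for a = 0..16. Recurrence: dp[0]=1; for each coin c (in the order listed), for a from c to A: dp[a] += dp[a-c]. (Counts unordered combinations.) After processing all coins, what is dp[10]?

3

after  coin     0     1     2     3     4     5     6     7     8     9    10    11    12    13    14    15    16
          2     1     0     1     0     1     0     1     0     1     0     1     0     1     0     1     0     1
          5     1     0     1     0     1     1     1     1     1     1     2     1     2     1     2     2     2
          6     1     0     1     0     1     1     2     1     2     1     3     2     4     2     4     3     5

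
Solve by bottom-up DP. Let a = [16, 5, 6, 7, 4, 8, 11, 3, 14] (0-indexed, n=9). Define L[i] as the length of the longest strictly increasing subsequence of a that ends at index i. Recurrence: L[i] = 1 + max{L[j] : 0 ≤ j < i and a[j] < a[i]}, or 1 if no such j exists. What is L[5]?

4

   i    0    1    2    3    4    5    6    7    8
a[i]   16    5    6    7    4    8   11    3   14
L[i]    1    1    2    3    1    4    5    1    6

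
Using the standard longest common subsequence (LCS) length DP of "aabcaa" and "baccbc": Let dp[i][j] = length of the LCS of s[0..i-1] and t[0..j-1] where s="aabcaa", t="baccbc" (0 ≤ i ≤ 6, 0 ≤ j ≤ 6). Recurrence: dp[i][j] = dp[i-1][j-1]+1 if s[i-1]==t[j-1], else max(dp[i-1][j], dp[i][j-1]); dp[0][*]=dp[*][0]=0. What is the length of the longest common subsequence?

   ''  b  a  c  c  b  c
''  0  0  0  0  0  0  0
 a  0  0  1  1  1  1  1
 a  0  0  1  1  1  1  1
 b  0  1  1  1  1  2  2
 c  0  1  1  2  2  2  3
 a  0  1  2  2  2  2  3
 a  0  1  2  2  2  2  3

3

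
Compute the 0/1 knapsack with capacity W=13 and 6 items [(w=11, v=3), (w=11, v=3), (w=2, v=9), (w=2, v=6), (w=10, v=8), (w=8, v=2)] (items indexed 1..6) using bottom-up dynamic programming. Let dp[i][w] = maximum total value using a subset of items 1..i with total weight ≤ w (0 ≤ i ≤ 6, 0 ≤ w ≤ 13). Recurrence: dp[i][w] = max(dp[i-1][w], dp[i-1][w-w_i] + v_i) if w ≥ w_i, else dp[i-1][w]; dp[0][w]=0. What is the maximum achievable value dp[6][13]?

17

i\w   0   1   2   3   4   5   6   7   8   9  10  11  12  13
  0   0   0   0   0   0   0   0   0   0   0   0   0   0   0
  1   0   0   0   0   0   0   0   0   0   0   0   3   3   3
  2   0   0   0   0   0   0   0   0   0   0   0   3   3   3
  3   0   0   9   9   9   9   9   9   9   9   9   9   9  12
  4   0   0   9   9  15  15  15  15  15  15  15  15  15  15
  5   0   0   9   9  15  15  15  15  15  15  15  15  17  17
  6   0   0   9   9  15  15  15  15  15  15  15  15  17  17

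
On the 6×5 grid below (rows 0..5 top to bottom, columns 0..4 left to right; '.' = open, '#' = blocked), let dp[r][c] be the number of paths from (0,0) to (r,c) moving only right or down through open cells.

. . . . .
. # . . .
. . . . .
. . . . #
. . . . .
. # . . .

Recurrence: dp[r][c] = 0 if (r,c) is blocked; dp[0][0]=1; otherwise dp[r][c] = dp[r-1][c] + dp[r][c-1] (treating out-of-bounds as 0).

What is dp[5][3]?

22

r\c   0   1   2   3   4
  0   1   1   1   1   1
  1   1   0   1   2   3
  2   1   1   2   4   7
  3   1   2   4   8   0
  4   1   3   7  15  15
  5   1   0   7  22  37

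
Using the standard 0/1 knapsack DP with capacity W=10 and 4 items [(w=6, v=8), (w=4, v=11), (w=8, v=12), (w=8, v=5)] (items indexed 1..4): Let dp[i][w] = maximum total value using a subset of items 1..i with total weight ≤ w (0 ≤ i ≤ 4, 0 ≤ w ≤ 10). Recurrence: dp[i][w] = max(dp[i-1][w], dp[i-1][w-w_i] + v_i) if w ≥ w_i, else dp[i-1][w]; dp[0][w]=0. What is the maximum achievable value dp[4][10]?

i\w   0   1   2   3   4   5   6   7   8   9  10
  0   0   0   0   0   0   0   0   0   0   0   0
  1   0   0   0   0   0   0   8   8   8   8   8
  2   0   0   0   0  11  11  11  11  11  11  19
  3   0   0   0   0  11  11  11  11  12  12  19
  4   0   0   0   0  11  11  11  11  12  12  19

19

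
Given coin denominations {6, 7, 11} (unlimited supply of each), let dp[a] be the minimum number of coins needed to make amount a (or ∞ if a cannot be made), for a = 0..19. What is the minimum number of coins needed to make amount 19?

3

 a  0  1  2  3  4  5  6  7  8  9 10 11 12 13 14 15 16 17 18 19
dp  0  -  -  -  -  -  1  1  -  -  -  1  2  2  2  -  -  2  2  3
(- denotes ∞ / unreachable)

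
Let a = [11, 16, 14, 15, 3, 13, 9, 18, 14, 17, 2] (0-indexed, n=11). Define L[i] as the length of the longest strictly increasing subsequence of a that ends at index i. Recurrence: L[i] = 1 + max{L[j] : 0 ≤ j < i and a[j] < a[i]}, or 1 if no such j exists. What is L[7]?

4

   i    0    1    2    3    4    5    6    7    8    9   10
a[i]   11   16   14   15    3   13    9   18   14   17    2
L[i]    1    2    2    3    1    2    2    4    3    4    1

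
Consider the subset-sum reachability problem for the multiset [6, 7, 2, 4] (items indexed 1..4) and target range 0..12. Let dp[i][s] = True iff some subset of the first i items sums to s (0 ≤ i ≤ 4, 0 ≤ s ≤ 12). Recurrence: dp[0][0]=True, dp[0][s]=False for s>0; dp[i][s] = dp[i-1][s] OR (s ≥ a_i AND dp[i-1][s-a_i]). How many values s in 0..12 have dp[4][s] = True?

i\s   0   1   2   3   4   5   6   7   8   9  10  11  12
  0   T   F   F   F   F   F   F   F   F   F   F   F   F
  1   T   F   F   F   F   F   T   F   F   F   F   F   F
  2   T   F   F   F   F   F   T   T   F   F   F   F   F
  3   T   F   T   F   F   F   T   T   T   T   F   F   F
  4   T   F   T   F   T   F   T   T   T   T   T   T   T

10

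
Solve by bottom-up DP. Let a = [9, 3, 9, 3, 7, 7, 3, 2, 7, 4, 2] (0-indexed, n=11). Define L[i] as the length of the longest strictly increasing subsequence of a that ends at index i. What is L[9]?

   i    0    1    2    3    4    5    6    7    8    9   10
a[i]    9    3    9    3    7    7    3    2    7    4    2
L[i]    1    1    2    1    2    2    1    1    2    2    1

2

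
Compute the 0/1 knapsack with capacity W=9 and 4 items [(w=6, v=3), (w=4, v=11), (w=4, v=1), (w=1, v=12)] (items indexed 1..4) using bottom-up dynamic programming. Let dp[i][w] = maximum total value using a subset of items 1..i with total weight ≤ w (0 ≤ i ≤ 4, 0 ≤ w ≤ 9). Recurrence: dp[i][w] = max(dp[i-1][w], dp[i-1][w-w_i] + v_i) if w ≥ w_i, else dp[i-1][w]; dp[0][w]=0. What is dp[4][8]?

23

i\w   0   1   2   3   4   5   6   7   8   9
  0   0   0   0   0   0   0   0   0   0   0
  1   0   0   0   0   0   0   3   3   3   3
  2   0   0   0   0  11  11  11  11  11  11
  3   0   0   0   0  11  11  11  11  12  12
  4   0  12  12  12  12  23  23  23  23  24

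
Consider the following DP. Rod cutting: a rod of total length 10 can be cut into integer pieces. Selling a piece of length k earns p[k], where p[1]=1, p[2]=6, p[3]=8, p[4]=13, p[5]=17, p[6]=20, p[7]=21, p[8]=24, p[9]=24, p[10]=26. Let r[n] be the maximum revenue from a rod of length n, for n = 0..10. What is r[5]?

   n    0    1    2    3    4    5    6    7    8    9   10
r[n]    0    1    6    8   13   17   20   23   26   30   34

17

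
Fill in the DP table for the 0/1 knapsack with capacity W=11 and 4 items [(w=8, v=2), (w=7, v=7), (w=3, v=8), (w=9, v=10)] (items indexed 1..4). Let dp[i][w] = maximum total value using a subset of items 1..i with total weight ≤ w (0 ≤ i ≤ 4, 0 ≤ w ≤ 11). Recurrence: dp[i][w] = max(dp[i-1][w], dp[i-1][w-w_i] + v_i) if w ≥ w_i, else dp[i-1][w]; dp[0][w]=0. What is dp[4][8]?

8

i\w   0   1   2   3   4   5   6   7   8   9  10  11
  0   0   0   0   0   0   0   0   0   0   0   0   0
  1   0   0   0   0   0   0   0   0   2   2   2   2
  2   0   0   0   0   0   0   0   7   7   7   7   7
  3   0   0   0   8   8   8   8   8   8   8  15  15
  4   0   0   0   8   8   8   8   8   8  10  15  15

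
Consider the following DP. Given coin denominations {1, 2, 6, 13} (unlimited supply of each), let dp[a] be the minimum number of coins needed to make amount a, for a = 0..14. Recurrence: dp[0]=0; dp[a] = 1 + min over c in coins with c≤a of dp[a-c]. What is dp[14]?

 a  0  1  2  3  4  5  6  7  8  9 10 11 12 13 14
dp  0  1  1  2  2  3  1  2  2  3  3  4  2  1  2

2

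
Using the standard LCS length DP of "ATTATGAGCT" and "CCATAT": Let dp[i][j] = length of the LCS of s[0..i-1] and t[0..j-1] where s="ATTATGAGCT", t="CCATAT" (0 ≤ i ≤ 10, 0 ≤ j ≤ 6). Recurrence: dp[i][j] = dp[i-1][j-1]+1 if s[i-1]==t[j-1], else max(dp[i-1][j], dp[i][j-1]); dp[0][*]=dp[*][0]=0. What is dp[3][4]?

2

   ''  C  C  A  T  A  T
''  0  0  0  0  0  0  0
 A  0  0  0  1  1  1  1
 T  0  0  0  1  2  2  2
 T  0  0  0  1  2  2  3
 A  0  0  0  1  2  3  3
 T  0  0  0  1  2  3  4
 G  0  0  0  1  2  3  4
 A  0  0  0  1  2  3  4
 G  0  0  0  1  2  3  4
 C  0  1  1  1  2  3  4
 T  0  1  1  1  2  3  4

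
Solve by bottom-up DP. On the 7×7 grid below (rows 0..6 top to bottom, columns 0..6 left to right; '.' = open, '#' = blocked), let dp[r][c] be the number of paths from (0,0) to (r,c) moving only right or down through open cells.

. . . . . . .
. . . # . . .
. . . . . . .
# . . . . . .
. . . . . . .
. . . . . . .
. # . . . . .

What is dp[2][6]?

12

r\c   0   1   2   3   4   5   6
  0   1   1   1   1   1   1   1
  1   1   2   3   0   1   2   3
  2   1   3   6   6   7   9  12
  3   0   3   9  15  22  31  43
  4   0   3  12  27  49  80 123
  5   0   3  15  42  91 171 294
  6   0   0  15  57 148 319 613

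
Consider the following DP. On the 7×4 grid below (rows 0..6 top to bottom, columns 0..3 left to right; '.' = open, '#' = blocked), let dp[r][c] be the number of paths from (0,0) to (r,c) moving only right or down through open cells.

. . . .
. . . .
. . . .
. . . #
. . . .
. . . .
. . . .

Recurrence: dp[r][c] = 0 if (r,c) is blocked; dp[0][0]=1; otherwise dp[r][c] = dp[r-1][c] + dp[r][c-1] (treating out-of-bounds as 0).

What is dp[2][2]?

r\c   0   1   2   3
  0   1   1   1   1
  1   1   2   3   4
  2   1   3   6  10
  3   1   4  10   0
  4   1   5  15  15
  5   1   6  21  36
  6   1   7  28  64

6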